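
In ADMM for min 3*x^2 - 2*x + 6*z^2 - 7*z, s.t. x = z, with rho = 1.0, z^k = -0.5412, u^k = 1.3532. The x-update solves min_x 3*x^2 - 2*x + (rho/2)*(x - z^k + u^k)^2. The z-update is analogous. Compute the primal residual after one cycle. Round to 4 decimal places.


ADMM iteration with rho = 1.0, z^k = -0.5412, u^k = 1.3532
Step 1: x-update.
Minimize 3*x^2 - 2*x + (1.0/2)*(x + 0.5412 + 1.3532)^2
FOC: (2*3 + 1.0)*x = 2 + 1.0*(-0.5412 - 1.3532)
x^{k+1} = 0.0151
Step 2: z-update.
Minimize 6*z^2 - 7*z + (1.0/2)*(0.0151 - z + 1.3532)^2
FOC: (2*6 + 1.0)*z = 7 + 1.0*(0.0151 + 1.3532)
z^{k+1} = 0.6437
Step 3: u-update.
u^{k+1} = 1.3532 + 0.0151 - 0.6437 = 0.7246
Step 4: Primal residual = |0.0151 - 0.6437| = 0.6286


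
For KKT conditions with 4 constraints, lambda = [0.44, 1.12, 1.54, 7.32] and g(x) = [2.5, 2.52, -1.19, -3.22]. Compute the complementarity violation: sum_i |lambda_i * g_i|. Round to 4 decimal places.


KKT complementary slackness check:
lambda_1 * g_1 = 0.44 * 2.5 = 1.1
lambda_2 * g_2 = 1.12 * 2.52 = 2.8224
lambda_3 * g_3 = 1.54 * -1.19 = -1.8326
lambda_4 * g_4 = 7.32 * -3.22 = -23.5704
Total violation = 1.1 + 2.8224 + 1.8326 + 23.5704 = 29.3254


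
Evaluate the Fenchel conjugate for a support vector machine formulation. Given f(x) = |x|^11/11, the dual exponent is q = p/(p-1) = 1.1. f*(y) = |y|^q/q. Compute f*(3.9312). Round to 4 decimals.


The conjugate exponent q satisfies 1/p + 1/q = 1.
p = 11, so q = 11/(11 - 1) = 1.1
|y|^q = 3.9312^1.1 = 4.5079
f*(3.9312) = 4.5079 / 1.1 = 4.0981


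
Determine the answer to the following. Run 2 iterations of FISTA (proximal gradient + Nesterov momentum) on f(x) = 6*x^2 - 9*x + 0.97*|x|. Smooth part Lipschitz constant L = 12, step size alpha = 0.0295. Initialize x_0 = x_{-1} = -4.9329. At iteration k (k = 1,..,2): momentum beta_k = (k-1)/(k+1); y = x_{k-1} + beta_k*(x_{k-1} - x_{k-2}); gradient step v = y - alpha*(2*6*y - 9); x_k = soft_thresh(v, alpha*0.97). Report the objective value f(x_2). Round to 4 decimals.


FISTA on f(x) = 6*x^2 - 9*x + 0.97*|x|
L = 12, alpha = 0.0295
Iteration 1: beta = 0.0, y = -4.9329 + 0.0*(-4.9329 + 4.9329) = -4.9329
  grad(y) = -68.1948, v = y - alpha*grad = -2.9212
  prox(v) = soft_thresh(-2.9212, 0.0286) = -2.8925
Iteration 2: beta = 0.3333, y = -2.8925 + 0.3333*(-2.8925 + 4.9329) = -2.2124
  grad(y) = -35.549, v = y - alpha*grad = -1.1637
  prox(v) = soft_thresh(-1.1637, 0.0286) = -1.1351
f(x_2) = 6*(-1.1351)^2 - 9*(-1.1351) + 0.97*|-1.1351| = 19.0478


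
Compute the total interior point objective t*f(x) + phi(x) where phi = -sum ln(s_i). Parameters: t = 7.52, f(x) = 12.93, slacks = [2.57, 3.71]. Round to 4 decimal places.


Step 1: Compute log-barrier.
ln values: [0.9439, 1.311]
phi = -(0.9439 + 1.311) = -2.2549
Step 2: Compute augmented objective.
t*f(x) = 7.52*12.93 = 97.2336
Total = 97.2336 - 2.2549 = 94.9787


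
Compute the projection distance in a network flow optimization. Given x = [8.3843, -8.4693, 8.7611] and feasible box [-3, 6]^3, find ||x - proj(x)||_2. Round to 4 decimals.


Project each component onto [-3, 6].
clip(8.3843) = 6.0, clip(-8.4693) = -3.0, clip(8.7611) = 6.0
Projection = [6.0, -3.0, 6.0]
Squared diffs: [5.6849, 29.9132, 7.6237]
Distance = sqrt(43.2218) = 6.5743


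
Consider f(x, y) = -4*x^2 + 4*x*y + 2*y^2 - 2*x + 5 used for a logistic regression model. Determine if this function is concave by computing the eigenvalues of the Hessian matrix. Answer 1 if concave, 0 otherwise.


The Hessian of f(x,y) = -4*x^2 + 4*x*y + 2*y^2 - 2*x + 5 is:
H = [[-8, 4], [4, 4]]
Trace = -8 + 4 = -4
Determinant = -8*4 - (4)^2 = -48
Discriminant = (-4)^2 - 4*-48 = 208.0
Eigenvalues: lambda_1 = -9.2111, lambda_2 = 5.2111
The function is not concave.

0


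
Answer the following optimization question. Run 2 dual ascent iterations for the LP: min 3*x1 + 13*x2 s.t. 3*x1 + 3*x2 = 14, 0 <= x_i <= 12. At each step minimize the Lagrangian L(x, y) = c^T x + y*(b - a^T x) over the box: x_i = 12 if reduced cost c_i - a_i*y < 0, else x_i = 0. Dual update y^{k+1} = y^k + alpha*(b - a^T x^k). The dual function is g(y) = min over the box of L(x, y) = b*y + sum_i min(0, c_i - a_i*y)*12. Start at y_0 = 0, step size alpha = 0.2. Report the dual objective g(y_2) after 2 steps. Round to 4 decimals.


Dual ascent for LP: min 3*x1 + 13*x2, 3*x1 + 3*x2 = 14, 0 <= x_i <= 12
Step 1: y^k = 0.0, reduced costs: (3.0, 13.0)
  x^k = (0.0, 0.0), subgradient = b - a^T x = 14.0
  y^{k+1} = 0.0 + 0.2*14.0 = 2.8
Step 2: y^k = 2.8, reduced costs: (-5.4, 4.6)
  x^k = (12.0, 0.0), subgradient = b - a^T x = -22.0
  y^{k+1} = 2.8 + 0.2*-22.0 = -1.6
Dual objective at y_2 = -1.6: reduced costs (7.8, 17.8), box minimizer x = (0.0, 0.0)
g(y_2) = b*y + (c1 - a1*y)*x1 + (c2 - a2*y)*x2 = 14*(-1.6) + 7.8*0.0 + 17.8*0.0 = -22.4 + 0.0 + 0.0 = -22.4


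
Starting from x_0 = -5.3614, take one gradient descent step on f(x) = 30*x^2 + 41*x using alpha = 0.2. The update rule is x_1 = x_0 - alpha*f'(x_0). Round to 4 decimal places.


We compute the gradient at x_0 and apply the update.
f'(x) = 60*x + 41
f'(-5.3614) = 60*-5.3614 + 41 = -280.684
x_1 = -5.3614 - 0.2*-280.684 = 50.7754


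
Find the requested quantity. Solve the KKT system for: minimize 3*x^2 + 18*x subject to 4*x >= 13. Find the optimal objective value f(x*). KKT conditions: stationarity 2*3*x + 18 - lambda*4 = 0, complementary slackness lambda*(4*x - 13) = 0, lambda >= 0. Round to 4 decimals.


Step 1: Try lambda = 0 (constraint inactive).
x_unc = -18/(2*3) = -3.0
Check: 4*-3.0 = -12.0 < 13 -- violated!
Step 2: Constraint must be active: 4*x = 13
x* = 13/4 = 3.25
lambda = (2*3*3.25 + 18)/4 = 9.375
Step 3: Compute optimal value.
f(x*) = 3*3.25^2 + 18*3.25 = 90.1875


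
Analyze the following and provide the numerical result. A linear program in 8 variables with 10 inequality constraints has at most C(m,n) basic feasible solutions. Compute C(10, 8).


Each vertex corresponds to some choice of n active constraints out of m, so the number of vertices is at most C(m, n) = m! / (n!(m-n)!).
m = 10, n = 8
Numerator: 10 * 9 * 8 * 7 * 6 * 5 * 4 * 3
Denominator: 8! = 40320
C(10, 8) = 45


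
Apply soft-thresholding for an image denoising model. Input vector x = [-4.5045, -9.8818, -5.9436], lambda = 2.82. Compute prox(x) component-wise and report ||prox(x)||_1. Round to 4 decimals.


Soft-thresholding with lambda = 2.82:
prox(-4.5045) = sign(-4.5045)*max(|-4.5045| - 2.82, 0) = -1.6845
prox(-9.8818) = sign(-9.8818)*max(|-9.8818| - 2.82, 0) = -7.0618
prox(-5.9436) = sign(-5.9436)*max(|-5.9436| - 2.82, 0) = -3.1236
prox(x) = [-1.6845, -7.0618, -3.1236]
||prox(x)||_1 = 1.6845 + 7.0618 + 3.1236 = 11.8699


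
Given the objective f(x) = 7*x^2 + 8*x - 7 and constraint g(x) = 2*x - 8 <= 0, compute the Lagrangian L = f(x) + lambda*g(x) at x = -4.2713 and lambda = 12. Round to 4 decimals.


Step 1: Evaluate f(x).
f(-4.2713) = 7*(-4.2713)^2 + 8*(-4.2713) - 7 = 86.5376
Step 2: Evaluate g(x).
g(-4.2713) = 2*-4.2713 - 8 = -16.5426
Step 3: Compute Lagrangian.
L = 86.5376 + 12*-16.5426 = -111.9736


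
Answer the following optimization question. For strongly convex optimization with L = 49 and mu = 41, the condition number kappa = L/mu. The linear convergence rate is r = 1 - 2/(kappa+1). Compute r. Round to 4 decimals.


Step 1: Compute the condition number.
kappa = L/mu = 49/41 = 1.1951
Step 2: Compute the convergence rate.
r = 1 - 2/(kappa + 1) = 1 - 2*mu/(L + mu) = (L - mu)/(L + mu) = 8/90 = 0.0889


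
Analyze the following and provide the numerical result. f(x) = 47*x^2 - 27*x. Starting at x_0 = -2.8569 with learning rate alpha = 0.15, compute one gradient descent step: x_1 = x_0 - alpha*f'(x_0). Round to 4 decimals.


We compute the gradient at x_0 and apply the update.
f'(x) = 94*x - 27
f'(-2.8569) = 94*-2.8569 - 27 = -295.5486
x_1 = -2.8569 - 0.15*-295.5486 = 41.4754


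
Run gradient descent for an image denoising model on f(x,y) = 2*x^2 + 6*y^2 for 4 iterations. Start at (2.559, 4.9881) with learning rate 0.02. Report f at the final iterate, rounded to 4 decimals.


Gradient descent on f(x,y) = 2*x^2 + 6*y^2.
Starting point: (2.559, 4.9881), alpha = 0.02
Step 1: grad_x = 2*2*2.559 = 10.236, grad_y = 2*6*4.9881 = 59.8572
  x_1 = 2.559 - 0.02*10.236 = 2.3543
  y_1 = 4.9881 - 0.02*59.8572 = 3.791
Step 2: grad_x = 2*2*2.3543 = 9.4171, grad_y = 2*6*3.791 = 45.4915
  x_2 = 2.3543 - 0.02*9.4171 = 2.1659
  y_2 = 3.791 - 0.02*45.4915 = 2.8811
Step 3: grad_x = 2*2*2.1659 = 8.6638, grad_y = 2*6*2.8811 = 34.5735
  x_3 = 2.1659 - 0.02*8.6638 = 1.9927
  y_3 = 2.8811 - 0.02*34.5735 = 2.1897
Step 4: grad_x = 2*2*1.9927 = 7.9707, grad_y = 2*6*2.1897 = 26.2759
  x_4 = 1.9927 - 0.02*7.9707 = 1.8332
  y_4 = 2.1897 - 0.02*26.2759 = 1.6641
f(1.8332, 1.6641) = 2*1.8332^2 + 6*1.6641^2 = 23.3378


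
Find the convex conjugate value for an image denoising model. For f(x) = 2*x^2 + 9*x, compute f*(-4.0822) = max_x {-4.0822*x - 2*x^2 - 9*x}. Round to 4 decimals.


f*(y) = sup_x {y*x - a*x^2 - b*x} = sup_x {(y-b)*x - a*x^2}
FOC: (y - b) - 2a*x = 0 => x* = (y - b)/(2a)
x* = (-4.0822 - 9)/(2*2) = -3.2706
f*(-4.0822) = (y-b)^2/(4a) = (-4.0822 - 9)^2/(4*2)
= 171.144/8 = 21.393


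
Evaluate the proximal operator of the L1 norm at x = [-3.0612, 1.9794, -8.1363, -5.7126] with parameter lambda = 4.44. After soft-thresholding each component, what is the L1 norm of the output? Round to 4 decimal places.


Soft-thresholding with lambda = 4.44:
prox(-3.0612) = sign(-3.0612)*max(|-3.0612| - 4.44, 0) = 0.0
prox(1.9794) = sign(1.9794)*max(|1.9794| - 4.44, 0) = 0.0
prox(-8.1363) = sign(-8.1363)*max(|-8.1363| - 4.44, 0) = -3.6963
prox(-5.7126) = sign(-5.7126)*max(|-5.7126| - 4.44, 0) = -1.2726
prox(x) = [0.0, 0.0, -3.6963, -1.2726]
||prox(x)||_1 = 0.0 + 0.0 + 3.6963 + 1.2726 = 4.9689


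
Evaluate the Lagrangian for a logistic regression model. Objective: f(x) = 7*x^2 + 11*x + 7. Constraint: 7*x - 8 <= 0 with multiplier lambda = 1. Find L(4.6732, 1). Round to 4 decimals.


Step 1: Evaluate f(x).
f(4.6732) = 7*4.6732^2 + 11*4.6732 + 7 = 211.2768
Step 2: Evaluate g(x).
g(4.6732) = 7*4.6732 - 8 = 24.7124
Step 3: Compute Lagrangian.
L = 211.2768 + 1*24.7124 = 235.9892


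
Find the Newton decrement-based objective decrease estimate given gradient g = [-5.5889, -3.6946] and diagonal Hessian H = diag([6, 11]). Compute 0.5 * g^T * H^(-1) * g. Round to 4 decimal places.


Step 1: H is diagonal, so H^(-1) * g = [-0.9315, -0.3359].
Step 2: g^T H^(-1) g = sum_i g_i^2 / H_ii
  = (-5.5889)^2/6 + (-3.6946)^2/11
  = 5.206 + 1.2409 = 6.4469
Step 3: Objective decrease = 0.5 * g^T H^(-1) g = 3.2234


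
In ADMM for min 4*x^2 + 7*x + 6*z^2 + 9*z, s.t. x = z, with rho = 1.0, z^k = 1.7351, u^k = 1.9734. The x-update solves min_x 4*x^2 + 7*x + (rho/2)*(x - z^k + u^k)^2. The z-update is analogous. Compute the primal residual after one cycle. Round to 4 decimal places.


ADMM iteration with rho = 1.0, z^k = 1.7351, u^k = 1.9734
Step 1: x-update.
Minimize 4*x^2 + 7*x + (1.0/2)*(x - 1.7351 + 1.9734)^2
FOC: (2*4 + 1.0)*x = -7 + 1.0*(1.7351 - 1.9734)
x^{k+1} = -0.8043
Step 2: z-update.
Minimize 6*z^2 + 9*z + (1.0/2)*(-0.8043 - z + 1.9734)^2
FOC: (2*6 + 1.0)*z = -9 + 1.0*(-0.8043 + 1.9734)
z^{k+1} = -0.6024
Step 3: u-update.
u^{k+1} = 1.9734 - 0.8043 + 0.6024 = 1.7715
Step 4: Primal residual = |-0.8043 + 0.6024| = 0.2019


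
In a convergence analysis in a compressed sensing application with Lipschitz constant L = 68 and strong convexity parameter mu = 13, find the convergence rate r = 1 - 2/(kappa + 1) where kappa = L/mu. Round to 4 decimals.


Step 1: Compute the condition number.
kappa = L/mu = 68/13 = 5.2308
Step 2: Compute the convergence rate.
r = 1 - 2/(kappa + 1) = 1 - 2*mu/(L + mu) = (L - mu)/(L + mu) = 55/81 = 0.679


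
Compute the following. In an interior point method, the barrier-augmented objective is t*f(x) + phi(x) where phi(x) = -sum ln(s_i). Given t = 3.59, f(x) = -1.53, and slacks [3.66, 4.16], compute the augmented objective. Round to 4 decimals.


Step 1: Compute log-barrier.
ln values: [1.2975, 1.4255]
phi = -(1.2975 + 1.4255) = -2.723
Step 2: Compute augmented objective.
t*f(x) = 3.59*-1.53 = -5.4927
Total = -5.4927 - 2.723 = -8.2157


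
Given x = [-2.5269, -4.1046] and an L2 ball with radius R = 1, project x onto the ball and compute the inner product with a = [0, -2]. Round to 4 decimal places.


Step 1: Compute ||x|| (intermediates to 6 decimals).
||x|| = sqrt((-2.5269)^2 + (-4.1046)^2) = 4.820059
Step 2: Project.
Since ||x|| > R, scale = R/||x|| = 1/4.820059 = 0.207466, proj(x) = scale * x
proj(x) = [-0.524246, -0.851565]
Step 3: Dot product.
a^T * proj(x) = 0*(-0.524246) - 2*(-0.851565) = 1.7031


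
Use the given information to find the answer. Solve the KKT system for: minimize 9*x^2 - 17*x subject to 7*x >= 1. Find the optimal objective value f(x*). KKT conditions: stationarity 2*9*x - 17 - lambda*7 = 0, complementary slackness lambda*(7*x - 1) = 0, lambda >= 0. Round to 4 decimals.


Step 1: Try lambda = 0 (constraint inactive).
Stationarity: 2*9*x - 17 = 0
x* = 17/(2*9) = 17/18 = 0.9444 (rounded; the exact value 17/18 is used below)
Check constraint: 7*0.9444 = 6.6108 >= 1 -- satisfied.
Step 2: Compute optimal value.
f(x*) = 9*(17/18)^2 - 17*(17/18) = -8.0278


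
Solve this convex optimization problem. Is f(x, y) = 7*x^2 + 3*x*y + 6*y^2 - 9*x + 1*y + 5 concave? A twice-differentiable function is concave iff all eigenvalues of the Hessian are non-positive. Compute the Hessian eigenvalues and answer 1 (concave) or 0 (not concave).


The Hessian of f(x,y) = 7*x^2 + 3*x*y + 6*y^2 - 9*x + 1*y + 5 is:
H = [[14, 3], [3, 12]]
Trace = 14 + 12 = 26
Determinant = 14*12 - (3)^2 = 159
Discriminant = (26)^2 - 4*159 = 40.0
Eigenvalues: lambda_1 = 9.8377, lambda_2 = 16.1623
The function is not concave.

0


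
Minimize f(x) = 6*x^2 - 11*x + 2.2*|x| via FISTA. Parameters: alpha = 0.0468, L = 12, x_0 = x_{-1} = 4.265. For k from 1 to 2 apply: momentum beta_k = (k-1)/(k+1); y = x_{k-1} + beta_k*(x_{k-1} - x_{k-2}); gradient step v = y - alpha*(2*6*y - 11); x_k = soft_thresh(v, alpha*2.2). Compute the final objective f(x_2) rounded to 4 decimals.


FISTA on f(x) = 6*x^2 - 11*x + 2.2*|x|
L = 12, alpha = 0.0468
Iteration 1: beta = 0.0, y = 4.265 + 0.0*(4.265 - 4.265) = 4.265
  grad(y) = 40.18, v = y - alpha*grad = 2.3846
  prox(v) = soft_thresh(2.3846, 0.103) = 2.2816
Iteration 2: beta = 0.3333, y = 2.2816 + 0.3333*(2.2816 - 4.265) = 1.6205
  grad(y) = 8.4459, v = y - alpha*grad = 1.2252
  prox(v) = soft_thresh(1.2252, 0.103) = 1.1223
f(x_2) = 6*1.1223^2 - 11*1.1223 + 2.2*|1.1223| = -2.3191


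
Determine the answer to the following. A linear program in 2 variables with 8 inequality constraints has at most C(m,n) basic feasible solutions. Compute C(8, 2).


Each vertex corresponds to some choice of n active constraints out of m, so the number of vertices is at most C(m, n) = m! / (n!(m-n)!).
m = 8, n = 2
Numerator: 8 * 7
Denominator: 2! = 2
C(8, 2) = 28


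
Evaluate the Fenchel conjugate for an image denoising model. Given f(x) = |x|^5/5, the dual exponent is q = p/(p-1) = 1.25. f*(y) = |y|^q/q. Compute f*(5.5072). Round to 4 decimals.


The conjugate exponent q satisfies 1/p + 1/q = 1.
p = 5, so q = 5/(5 - 1) = 1.25
|y|^q = 5.5072^1.25 = 8.4365
f*(5.5072) = 8.4365 / 1.25 = 6.7492


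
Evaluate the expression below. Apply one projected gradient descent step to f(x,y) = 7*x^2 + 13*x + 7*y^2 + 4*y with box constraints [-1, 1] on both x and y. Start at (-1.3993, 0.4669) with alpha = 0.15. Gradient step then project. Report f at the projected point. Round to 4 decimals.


Step 1: Compute gradient at (-1.3993, 0.4669).
grad_x = 2*7*-1.3993 + 13 = -6.5902
grad_y = 2*7*0.4669 + 4 = 10.5366
Step 2: Gradient step.
x_raw = -1.3993 - 0.15*-6.5902 = -0.4108
y_raw = 0.4669 - 0.15*10.5366 = -1.1136
Step 3: Project onto [-1, 1].
x_proj = clip(-0.4108) = -0.4108
y_proj = clip(-1.1136) = -1.0
Step 4: Evaluate f.
f(-0.4108, -1.0) = -1.1589


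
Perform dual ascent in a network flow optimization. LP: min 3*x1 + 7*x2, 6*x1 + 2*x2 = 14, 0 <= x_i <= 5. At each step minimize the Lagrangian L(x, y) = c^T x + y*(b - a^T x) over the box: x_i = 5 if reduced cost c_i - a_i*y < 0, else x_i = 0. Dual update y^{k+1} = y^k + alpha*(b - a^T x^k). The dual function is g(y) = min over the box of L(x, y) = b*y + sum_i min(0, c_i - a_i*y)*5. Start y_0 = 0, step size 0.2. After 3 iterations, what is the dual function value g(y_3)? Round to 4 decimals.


Dual ascent for LP: min 3*x1 + 7*x2, 6*x1 + 2*x2 = 14, 0 <= x_i <= 5
Step 1: y^k = 0.0, reduced costs: (3.0, 7.0)
  x^k = (0.0, 0.0), subgradient = b - a^T x = 14.0
  y^{k+1} = 0.0 + 0.2*14.0 = 2.8
Step 2: y^k = 2.8, reduced costs: (-13.8, 1.4)
  x^k = (5.0, 0.0), subgradient = b - a^T x = -16.0
  y^{k+1} = 2.8 + 0.2*-16.0 = -0.4
Step 3: y^k = -0.4, reduced costs: (5.4, 7.8)
  x^k = (0.0, 0.0), subgradient = b - a^T x = 14.0
  y^{k+1} = -0.4 + 0.2*14.0 = 2.4
Dual objective at y_3 = 2.4: reduced costs (-11.4, 2.2), box minimizer x = (5.0, 0.0)
g(y_3) = b*y + (c1 - a1*y)*x1 + (c2 - a2*y)*x2 = 14*2.4 + (-11.4)*5.0 + 2.2*0.0 = 33.6 - 57.0 + 0.0 = -23.4


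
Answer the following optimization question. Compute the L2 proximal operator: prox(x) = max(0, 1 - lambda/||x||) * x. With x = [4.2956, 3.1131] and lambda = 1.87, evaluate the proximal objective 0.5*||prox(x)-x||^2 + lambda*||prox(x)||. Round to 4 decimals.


Step 1: Compute ||x||.
||x|| = 5.3051
Step 2: Compute scaling factor.
scale = max(0, 1 - 1.87/5.3051) = 0.6475
Step 3: prox(x) = [2.7814, 2.0158]
||prox(x)|| = 3.4351
Step 4: Proximal objective.
0.5*||prox-x||^2 = 1.7485
lambda*||prox|| = 6.4236
Total = 8.172


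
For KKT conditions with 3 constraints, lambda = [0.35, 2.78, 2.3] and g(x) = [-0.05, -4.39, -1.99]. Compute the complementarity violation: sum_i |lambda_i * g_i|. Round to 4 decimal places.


KKT complementary slackness check:
lambda_1 * g_1 = 0.35 * -0.05 = -0.0175
lambda_2 * g_2 = 2.78 * -4.39 = -12.2042
lambda_3 * g_3 = 2.3 * -1.99 = -4.577
Total violation = 0.0175 + 12.2042 + 4.577 = 16.7987


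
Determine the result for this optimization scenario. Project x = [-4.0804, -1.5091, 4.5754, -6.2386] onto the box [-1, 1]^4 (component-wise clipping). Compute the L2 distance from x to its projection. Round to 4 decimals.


Project each component onto [-1, 1].
clip(-4.0804) = -1.0, clip(-1.5091) = -1.0, clip(4.5754) = 1.0, clip(-6.2386) = -1.0
Projection = [-1.0, -1.0, 1.0, -1.0]
Squared diffs: [9.4889, 0.2592, 12.7835, 27.4429]
Distance = sqrt(49.9745) = 7.0693


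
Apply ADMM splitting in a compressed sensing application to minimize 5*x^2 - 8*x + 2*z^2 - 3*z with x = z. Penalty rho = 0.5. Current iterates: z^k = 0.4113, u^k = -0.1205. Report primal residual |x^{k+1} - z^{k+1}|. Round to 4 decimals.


ADMM iteration with rho = 0.5, z^k = 0.4113, u^k = -0.1205
Step 1: x-update.
Minimize 5*x^2 - 8*x + (0.5/2)*(x - 0.4113 - 0.1205)^2
FOC: (2*5 + 0.5)*x = 8 + 0.5*(0.4113 + 0.1205)
x^{k+1} = 0.7872
Step 2: z-update.
Minimize 2*z^2 - 3*z + (0.5/2)*(0.7872 - z - 0.1205)^2
FOC: (2*2 + 0.5)*z = 3 + 0.5*(0.7872 - 0.1205)
z^{k+1} = 0.7407
Step 3: u-update.
u^{k+1} = -0.1205 + 0.7872 - 0.7407 = -0.074
Step 4: Primal residual = |0.7872 - 0.7407| = 0.0465


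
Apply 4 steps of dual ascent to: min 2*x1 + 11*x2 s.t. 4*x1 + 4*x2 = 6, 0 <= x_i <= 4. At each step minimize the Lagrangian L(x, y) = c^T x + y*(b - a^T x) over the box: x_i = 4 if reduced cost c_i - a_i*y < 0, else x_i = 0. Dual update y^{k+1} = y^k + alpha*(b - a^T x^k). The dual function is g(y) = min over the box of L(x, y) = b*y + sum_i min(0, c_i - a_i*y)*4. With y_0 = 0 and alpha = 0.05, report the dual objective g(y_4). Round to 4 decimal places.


Dual ascent for LP: min 2*x1 + 11*x2, 4*x1 + 4*x2 = 6, 0 <= x_i <= 4
Step 1: y^k = 0.0, reduced costs: (2.0, 11.0)
  x^k = (0.0, 0.0), subgradient = b - a^T x = 6.0
  y^{k+1} = 0.0 + 0.05*6.0 = 0.3
Step 2: y^k = 0.3, reduced costs: (0.8, 9.8)
  x^k = (0.0, 0.0), subgradient = b - a^T x = 6.0
  y^{k+1} = 0.3 + 0.05*6.0 = 0.6
Step 3: y^k = 0.6, reduced costs: (-0.4, 8.6)
  x^k = (4.0, 0.0), subgradient = b - a^T x = -10.0
  y^{k+1} = 0.6 + 0.05*-10.0 = 0.1
Step 4: y^k = 0.1, reduced costs: (1.6, 10.6)
  x^k = (0.0, 0.0), subgradient = b - a^T x = 6.0
  y^{k+1} = 0.1 + 0.05*6.0 = 0.4
Dual objective at y_4 = 0.4: reduced costs (0.4, 9.4), box minimizer x = (0.0, 0.0)
g(y_4) = b*y + (c1 - a1*y)*x1 + (c2 - a2*y)*x2 = 6*0.4 + 0.4*0.0 + 9.4*0.0 = 2.4 + 0.0 + 0.0 = 2.4


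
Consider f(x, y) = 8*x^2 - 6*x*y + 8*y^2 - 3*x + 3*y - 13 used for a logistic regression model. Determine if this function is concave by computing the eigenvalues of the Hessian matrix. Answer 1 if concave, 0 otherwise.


The Hessian of f(x,y) = 8*x^2 - 6*x*y + 8*y^2 - 3*x + 3*y - 13 is:
H = [[16, -6], [-6, 16]]
Trace = 16 + 16 = 32
Determinant = 16*16 - (-6)^2 = 220
Discriminant = (32)^2 - 4*220 = 144.0
Eigenvalues: lambda_1 = 10.0, lambda_2 = 22.0
The function is not concave.

0


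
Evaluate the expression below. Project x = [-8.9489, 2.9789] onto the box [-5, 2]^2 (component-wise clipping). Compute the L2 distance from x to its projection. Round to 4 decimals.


Project each component onto [-5, 2].
clip(-8.9489) = -5.0, clip(2.9789) = 2.0
Projection = [-5.0, 2.0]
Squared diffs: [15.5938, 0.9582]
Distance = sqrt(16.552) = 4.0684


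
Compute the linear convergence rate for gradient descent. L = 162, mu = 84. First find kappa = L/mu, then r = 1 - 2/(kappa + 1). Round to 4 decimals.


Step 1: Compute the condition number.
kappa = L/mu = 162/84 = 1.9286
Step 2: Compute the convergence rate.
r = 1 - 2/(kappa + 1) = 1 - 2*mu/(L + mu) = (L - mu)/(L + mu) = 78/246 = 0.3171


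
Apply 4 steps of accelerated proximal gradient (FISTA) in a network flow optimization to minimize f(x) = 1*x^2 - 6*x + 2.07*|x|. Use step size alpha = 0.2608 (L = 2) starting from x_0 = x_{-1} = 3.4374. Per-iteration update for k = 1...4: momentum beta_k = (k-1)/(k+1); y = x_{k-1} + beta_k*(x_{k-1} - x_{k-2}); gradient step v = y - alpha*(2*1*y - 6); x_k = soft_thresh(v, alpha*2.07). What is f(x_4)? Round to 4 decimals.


FISTA on f(x) = 1*x^2 - 6*x + 2.07*|x|
L = 2, alpha = 0.2608
Iteration 1: beta = 0.0, y = 3.4374 + 0.0*(3.4374 - 3.4374) = 3.4374
  grad(y) = 0.8748, v = y - alpha*grad = 3.2093
  prox(v) = soft_thresh(3.2093, 0.5399) = 2.6694
Iteration 2: beta = 0.3333, y = 2.6694 + 0.3333*(2.6694 - 3.4374) = 2.4134
  grad(y) = -1.1732, v = y - alpha*grad = 2.7194
  prox(v) = soft_thresh(2.7194, 0.5399) = 2.1795
Iteration 3: beta = 0.5, y = 2.1795 + 0.5*(2.1795 - 2.6694) = 1.9346
  grad(y) = -2.1309, v = y - alpha*grad = 2.4903
  prox(v) = soft_thresh(2.4903, 0.5399) = 1.9504
Iteration 4: beta = 0.6, y = 1.9504 + 0.6*(1.9504 - 2.1795) = 1.813
  grad(y) = -2.374, v = y - alpha*grad = 2.4321
  prox(v) = soft_thresh(2.4321, 0.5399) = 1.8923
f(x_4) = 1*1.8923^2 - 6*1.8923 + 2.07*|1.8923| = -3.8559


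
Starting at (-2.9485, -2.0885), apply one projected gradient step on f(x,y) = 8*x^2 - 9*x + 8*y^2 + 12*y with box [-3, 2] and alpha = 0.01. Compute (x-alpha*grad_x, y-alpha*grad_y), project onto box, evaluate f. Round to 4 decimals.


Step 1: Compute gradient at (-2.9485, -2.0885).
grad_x = 2*8*-2.9485 - 9 = -56.176
grad_y = 2*8*-2.0885 + 12 = -21.416
Step 2: Gradient step.
x_raw = -2.9485 - 0.01*-56.176 = -2.3867
y_raw = -2.0885 - 0.01*-21.416 = -1.8743
Step 3: Project onto [-3, 2].
x_proj = clip(-2.3867) = -2.3867
y_proj = clip(-1.8743) = -1.8743
Step 4: Evaluate f.
f(-2.3867, -1.8743) = 72.666


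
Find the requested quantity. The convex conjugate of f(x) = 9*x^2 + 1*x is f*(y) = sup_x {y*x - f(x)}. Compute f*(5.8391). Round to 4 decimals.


f*(y) = sup_x {y*x - a*x^2 - b*x} = sup_x {(y-b)*x - a*x^2}
FOC: (y - b) - 2a*x = 0 => x* = (y - b)/(2a)
x* = (5.8391 - 1)/(2*9) = 0.2688
f*(5.8391) = (y-b)^2/(4a) = (5.8391 - 1)^2/(4*9)
= 23.4169/36 = 0.6505


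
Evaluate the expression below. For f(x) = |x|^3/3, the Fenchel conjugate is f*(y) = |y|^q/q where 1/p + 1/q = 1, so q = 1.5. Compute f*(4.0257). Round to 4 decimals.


The conjugate exponent q satisfies 1/p + 1/q = 1.
p = 3, so q = 3/(3 - 1) = 1.5
|y|^q = 4.0257^1.5 = 8.0772
f*(4.0257) = 8.0772 / 1.5 = 5.3848


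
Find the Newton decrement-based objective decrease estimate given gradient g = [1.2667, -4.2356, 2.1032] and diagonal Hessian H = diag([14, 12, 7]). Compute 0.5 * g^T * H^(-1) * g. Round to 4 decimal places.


Step 1: H is diagonal, so H^(-1) * g = [0.0905, -0.353, 0.3005].
Step 2: g^T H^(-1) g = sum_i g_i^2 / H_ii
  = (1.2667)^2/14 + (-4.2356)^2/12 + (2.1032)^2/7
  = 0.1146 + 1.495 + 0.6319 = 2.2416
Step 3: Objective decrease = 0.5 * g^T H^(-1) g = 1.1208


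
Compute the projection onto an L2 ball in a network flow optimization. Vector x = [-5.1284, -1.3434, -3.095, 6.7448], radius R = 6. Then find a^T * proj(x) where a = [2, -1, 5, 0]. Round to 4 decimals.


Step 1: Compute ||x|| (intermediates to 6 decimals).
||x|| = sqrt((-5.1284)^2 + (-1.3434)^2 + (-3.095)^2 + 6.7448^2) = 9.120119
Step 2: Project.
Since ||x|| > R, scale = R/||x|| = 6/9.120119 = 0.657886, proj(x) = scale * x
proj(x) = [-3.373903, -0.883804, -2.036157, 4.437309]
Step 3: Dot product.
a^T * proj(x) = 2*(-3.373903) - 1*(-0.883804) + 5*(-2.036157) + 0*4.437309 = -16.0448


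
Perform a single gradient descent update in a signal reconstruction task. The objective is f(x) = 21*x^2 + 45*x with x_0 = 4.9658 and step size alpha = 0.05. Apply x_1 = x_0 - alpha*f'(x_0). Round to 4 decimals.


We compute the gradient at x_0 and apply the update.
f'(x) = 42*x + 45
f'(4.9658) = 42*4.9658 + 45 = 253.5636
x_1 = 4.9658 - 0.05*253.5636 = -7.7124


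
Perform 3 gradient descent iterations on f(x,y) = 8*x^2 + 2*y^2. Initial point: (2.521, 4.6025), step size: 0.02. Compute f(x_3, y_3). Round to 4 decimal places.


Gradient descent on f(x,y) = 8*x^2 + 2*y^2.
Starting point: (2.521, 4.6025), alpha = 0.02
Step 1: grad_x = 2*8*2.521 = 40.336, grad_y = 2*2*4.6025 = 18.41
  x_1 = 2.521 - 0.02*40.336 = 1.7143
  y_1 = 4.6025 - 0.02*18.41 = 4.2343
Step 2: grad_x = 2*8*1.7143 = 27.4285, grad_y = 2*2*4.2343 = 16.9372
  x_2 = 1.7143 - 0.02*27.4285 = 1.1657
  y_2 = 4.2343 - 0.02*16.9372 = 3.8956
Step 3: grad_x = 2*8*1.1657 = 18.6514, grad_y = 2*2*3.8956 = 15.5822
  x_3 = 1.1657 - 0.02*18.6514 = 0.7927
  y_3 = 3.8956 - 0.02*15.5822 = 3.5839
f(0.7927, 3.5839) = 8*0.7927^2 + 2*3.5839^2 = 30.7156


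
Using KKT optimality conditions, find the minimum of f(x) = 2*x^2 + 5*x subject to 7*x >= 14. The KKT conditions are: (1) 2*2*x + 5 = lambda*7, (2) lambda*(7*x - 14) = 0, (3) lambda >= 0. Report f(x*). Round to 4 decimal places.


Step 1: Try lambda = 0 (constraint inactive).
x_unc = -5/(2*2) = -1.25
Check: 7*-1.25 = -8.75 < 14 -- violated!
Step 2: Constraint must be active: 7*x = 14
x* = 14/7 = 2.0
lambda = (2*2*2.0 + 5)/7 = 1.8571
Step 3: Compute optimal value.
f(x*) = 2*2.0^2 + 5*2.0 = 18.0


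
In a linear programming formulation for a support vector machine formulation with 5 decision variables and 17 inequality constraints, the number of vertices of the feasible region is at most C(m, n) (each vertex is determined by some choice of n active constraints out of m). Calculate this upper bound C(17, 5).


Each vertex corresponds to some choice of n active constraints out of m, so the number of vertices is at most C(m, n) = m! / (n!(m-n)!).
m = 17, n = 5
Numerator: 17 * 16 * 15 * 14 * 13
Denominator: 5! = 120
C(17, 5) = 6188


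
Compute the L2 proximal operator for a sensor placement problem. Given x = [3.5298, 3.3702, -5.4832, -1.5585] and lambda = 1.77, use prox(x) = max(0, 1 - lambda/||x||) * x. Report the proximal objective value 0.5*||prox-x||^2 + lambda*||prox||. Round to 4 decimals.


Step 1: Compute ||x||.
||x|| = 7.5041
Step 2: Compute scaling factor.
scale = max(0, 1 - 1.77/7.5041) = 0.7641
Step 3: prox(x) = [2.6972, 2.5753, -4.1899, -1.1909]
||prox(x)|| = 5.7341
Step 4: Proximal objective.
0.5*||prox-x||^2 = 1.5665
lambda*||prox|| = 10.1494
Total = 11.7159


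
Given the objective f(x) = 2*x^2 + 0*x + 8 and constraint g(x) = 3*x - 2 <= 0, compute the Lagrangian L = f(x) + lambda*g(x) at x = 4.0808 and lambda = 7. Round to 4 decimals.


Step 1: Evaluate f(x).
f(4.0808) = 2*4.0808^2 + 0*4.0808 + 8 = 41.3059
Step 2: Evaluate g(x).
g(4.0808) = 3*4.0808 - 2 = 10.2424
Step 3: Compute Lagrangian.
L = 41.3059 + 7*10.2424 = 113.0027


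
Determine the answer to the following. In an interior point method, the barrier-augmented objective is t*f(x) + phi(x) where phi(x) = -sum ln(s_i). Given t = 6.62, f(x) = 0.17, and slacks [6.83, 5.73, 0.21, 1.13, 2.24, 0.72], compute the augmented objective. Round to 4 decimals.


Step 1: Compute log-barrier.
ln values: [1.9213, 1.7457, -1.5606, 0.1222, 0.8065, -0.3285]
phi = -(1.9213 + 1.7457 - 1.5606 + 0.1222 + 0.8065 - 0.3285) = -2.7066
Step 2: Compute augmented objective.
t*f(x) = 6.62*0.17 = 1.1254
Total = 1.1254 - 2.7066 = -1.5812


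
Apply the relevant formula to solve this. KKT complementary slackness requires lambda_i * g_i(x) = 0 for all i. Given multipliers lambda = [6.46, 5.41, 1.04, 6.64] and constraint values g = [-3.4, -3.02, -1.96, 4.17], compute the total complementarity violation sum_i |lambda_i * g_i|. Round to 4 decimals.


KKT complementary slackness check:
lambda_1 * g_1 = 6.46 * -3.4 = -21.964
lambda_2 * g_2 = 5.41 * -3.02 = -16.3382
lambda_3 * g_3 = 1.04 * -1.96 = -2.0384
lambda_4 * g_4 = 6.64 * 4.17 = 27.6888
Total violation = 21.964 + 16.3382 + 2.0384 + 27.6888 = 68.0294


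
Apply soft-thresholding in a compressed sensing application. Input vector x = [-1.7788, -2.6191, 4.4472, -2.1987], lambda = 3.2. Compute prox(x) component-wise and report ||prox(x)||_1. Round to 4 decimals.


Soft-thresholding with lambda = 3.2:
prox(-1.7788) = sign(-1.7788)*max(|-1.7788| - 3.2, 0) = 0.0
prox(-2.6191) = sign(-2.6191)*max(|-2.6191| - 3.2, 0) = 0.0
prox(4.4472) = sign(4.4472)*max(|4.4472| - 3.2, 0) = 1.2472
prox(-2.1987) = sign(-2.1987)*max(|-2.1987| - 3.2, 0) = 0.0
prox(x) = [0.0, 0.0, 1.2472, 0.0]
||prox(x)||_1 = 0.0 + 0.0 + 1.2472 + 0.0 = 1.2472


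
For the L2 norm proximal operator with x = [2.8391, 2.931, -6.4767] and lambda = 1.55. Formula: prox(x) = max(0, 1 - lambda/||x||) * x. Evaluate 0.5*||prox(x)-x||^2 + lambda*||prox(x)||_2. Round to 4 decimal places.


Step 1: Compute ||x||.
||x|| = 7.655
Step 2: Compute scaling factor.
scale = max(0, 1 - 1.55/7.655) = 0.7975
Step 3: prox(x) = [2.2642, 2.3375, -5.1653]
||prox(x)|| = 6.105
Step 4: Proximal objective.
0.5*||prox-x||^2 = 1.2013
lambda*||prox|| = 9.4628
Total = 10.664


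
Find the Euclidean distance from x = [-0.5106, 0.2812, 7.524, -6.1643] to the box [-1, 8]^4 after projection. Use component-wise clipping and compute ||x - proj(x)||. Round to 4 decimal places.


Project each component onto [-1, 8].
clip(-0.5106) = -0.5106, clip(0.2812) = 0.2812, clip(7.524) = 7.524, clip(-6.1643) = -1.0
Projection = [-0.5106, 0.2812, 7.524, -1.0]
Squared diffs: [0.0, 0.0, 0.0, 26.67]
Distance = sqrt(26.67) = 5.1643


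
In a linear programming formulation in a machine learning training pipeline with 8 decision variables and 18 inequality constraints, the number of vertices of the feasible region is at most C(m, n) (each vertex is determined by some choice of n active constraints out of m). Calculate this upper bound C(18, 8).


Each vertex corresponds to some choice of n active constraints out of m, so the number of vertices is at most C(m, n) = m! / (n!(m-n)!).
m = 18, n = 8
Numerator: 18 * 17 * 16 * 15 * 14 * 13 * 12 * 11
Denominator: 8! = 40320
C(18, 8) = 43758


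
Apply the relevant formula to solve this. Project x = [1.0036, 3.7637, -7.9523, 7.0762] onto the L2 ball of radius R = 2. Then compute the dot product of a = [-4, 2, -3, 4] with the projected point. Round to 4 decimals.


Step 1: Compute ||x|| (intermediates to 6 decimals).
||x|| = sqrt(1.0036^2 + 3.7637^2 + (-7.9523)^2 + 7.0762^2) = 11.335093
Step 2: Project.
Since ||x|| > R, scale = R/||x|| = 2/11.335093 = 0.176443, proj(x) = scale * x
proj(x) = [0.177078, 0.664079, -1.403128, 1.248546]
Step 3: Dot product.
a^T * proj(x) = -4*0.177078 + 2*0.664079 - 3*(-1.403128) + 4*1.248546 = 9.8234


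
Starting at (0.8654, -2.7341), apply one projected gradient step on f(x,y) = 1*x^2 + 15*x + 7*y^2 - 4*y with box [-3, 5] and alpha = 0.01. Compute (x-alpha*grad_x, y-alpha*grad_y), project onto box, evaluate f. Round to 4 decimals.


Step 1: Compute gradient at (0.8654, -2.7341).
grad_x = 2*1*0.8654 + 15 = 16.7308
grad_y = 2*7*-2.7341 - 4 = -42.2774
Step 2: Gradient step.
x_raw = 0.8654 - 0.01*16.7308 = 0.6981
y_raw = -2.7341 - 0.01*-42.2774 = -2.3113
Step 3: Project onto [-3, 5].
x_proj = clip(0.6981) = 0.6981
y_proj = clip(-2.3113) = -2.3113
Step 4: Evaluate f.
f(0.6981, -2.3113) = 57.5996


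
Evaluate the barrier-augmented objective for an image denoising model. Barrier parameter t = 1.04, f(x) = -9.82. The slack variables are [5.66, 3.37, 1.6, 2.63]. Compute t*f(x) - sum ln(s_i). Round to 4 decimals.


Step 1: Compute log-barrier.
ln values: [1.7334, 1.2149, 0.47, 0.967]
phi = -(1.7334 + 1.2149 + 0.47 + 0.967) = -4.3853
Step 2: Compute augmented objective.
t*f(x) = 1.04*-9.82 = -10.2128
Total = -10.2128 - 4.3853 = -14.5981


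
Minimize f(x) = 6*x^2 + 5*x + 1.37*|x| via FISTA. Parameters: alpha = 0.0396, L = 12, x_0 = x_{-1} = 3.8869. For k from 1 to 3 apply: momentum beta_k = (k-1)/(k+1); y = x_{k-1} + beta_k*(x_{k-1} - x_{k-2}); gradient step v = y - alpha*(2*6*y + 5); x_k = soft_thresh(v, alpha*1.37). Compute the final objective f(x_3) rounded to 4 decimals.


FISTA on f(x) = 6*x^2 + 5*x + 1.37*|x|
L = 12, alpha = 0.0396
Iteration 1: beta = 0.0, y = 3.8869 + 0.0*(3.8869 - 3.8869) = 3.8869
  grad(y) = 51.6428, v = y - alpha*grad = 1.8418
  prox(v) = soft_thresh(1.8418, 0.0543) = 1.7876
Iteration 2: beta = 0.3333, y = 1.7876 + 0.3333*(1.7876 - 3.8869) = 1.0878
  grad(y) = 18.0539, v = y - alpha*grad = 0.3729
  prox(v) = soft_thresh(0.3729, 0.0543) = 0.3186
Iteration 3: beta = 0.5, y = 0.3186 + 0.5*(0.3186 - 1.7876) = -0.4158
  grad(y) = 0.0099, v = y - alpha*grad = -0.4162
  prox(v) = soft_thresh(-0.4162, 0.0543) = -0.362
f(x_3) = 6*(-0.362)^2 + 5*(-0.362) + 1.37*|-0.362| = -0.5278


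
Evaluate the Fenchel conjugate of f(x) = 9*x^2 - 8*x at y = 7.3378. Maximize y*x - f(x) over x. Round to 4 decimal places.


f*(y) = sup_x {y*x - a*x^2 - b*x} = sup_x {(y-b)*x - a*x^2}
FOC: (y - b) - 2a*x = 0 => x* = (y - b)/(2a)
x* = (7.3378 + 8)/(2*9) = 0.8521
f*(7.3378) = (y-b)^2/(4a) = (7.3378 + 8)^2/(4*9)
= 235.2481/36 = 6.5347


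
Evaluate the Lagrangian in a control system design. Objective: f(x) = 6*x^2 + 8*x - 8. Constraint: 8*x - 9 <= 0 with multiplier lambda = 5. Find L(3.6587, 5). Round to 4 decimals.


Step 1: Evaluate f(x).
f(3.6587) = 6*3.6587^2 + 8*3.6587 - 8 = 101.5861
Step 2: Evaluate g(x).
g(3.6587) = 8*3.6587 - 9 = 20.2696
Step 3: Compute Lagrangian.
L = 101.5861 + 5*20.2696 = 202.9341


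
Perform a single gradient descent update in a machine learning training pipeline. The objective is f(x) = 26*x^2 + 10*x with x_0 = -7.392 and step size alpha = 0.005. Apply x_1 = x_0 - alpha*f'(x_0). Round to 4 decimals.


We compute the gradient at x_0 and apply the update.
f'(x) = 52*x + 10
f'(-7.392) = 52*-7.392 + 10 = -374.384
x_1 = -7.392 - 0.005*-374.384 = -5.5201


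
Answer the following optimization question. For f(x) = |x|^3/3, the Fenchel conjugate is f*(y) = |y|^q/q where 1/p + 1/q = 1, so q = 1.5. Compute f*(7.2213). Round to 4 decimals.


The conjugate exponent q satisfies 1/p + 1/q = 1.
p = 3, so q = 3/(3 - 1) = 1.5
|y|^q = 7.2213^1.5 = 19.4054
f*(7.2213) = 19.4054 / 1.5 = 12.9369


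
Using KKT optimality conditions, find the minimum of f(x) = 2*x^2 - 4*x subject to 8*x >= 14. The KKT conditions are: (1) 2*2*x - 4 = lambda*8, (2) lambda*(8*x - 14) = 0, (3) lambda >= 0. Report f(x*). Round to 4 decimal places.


Step 1: Try lambda = 0 (constraint inactive).
x_unc = 4/(2*2) = 1.0
Check: 8*1.0 = 8.0 < 14 -- violated!
Step 2: Constraint must be active: 8*x = 14
x* = 14/8 = 1.75
lambda = (2*2*1.75 - 4)/8 = 0.375
Step 3: Compute optimal value.
f(x*) = 2*1.75^2 - 4*1.75 = -0.875


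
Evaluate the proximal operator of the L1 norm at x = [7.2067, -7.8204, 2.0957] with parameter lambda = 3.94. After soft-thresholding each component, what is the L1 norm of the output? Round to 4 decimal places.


Soft-thresholding with lambda = 3.94:
prox(7.2067) = sign(7.2067)*max(|7.2067| - 3.94, 0) = 3.2667
prox(-7.8204) = sign(-7.8204)*max(|-7.8204| - 3.94, 0) = -3.8804
prox(2.0957) = sign(2.0957)*max(|2.0957| - 3.94, 0) = 0.0
prox(x) = [3.2667, -3.8804, 0.0]
||prox(x)||_1 = 3.2667 + 3.8804 + 0.0 = 7.1471


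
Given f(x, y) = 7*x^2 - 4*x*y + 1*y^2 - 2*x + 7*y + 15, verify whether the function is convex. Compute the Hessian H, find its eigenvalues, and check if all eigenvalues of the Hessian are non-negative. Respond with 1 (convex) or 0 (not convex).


The Hessian of f(x,y) = 7*x^2 - 4*x*y + 1*y^2 - 2*x + 7*y + 15 is:
H = [[14, -4], [-4, 2]]
Trace = 14 + 2 = 16
Determinant = 14*2 - (-4)^2 = 12
Discriminant = (16)^2 - 4*12 = 208.0
Eigenvalues: lambda_1 = 0.7889, lambda_2 = 15.2111
The function is convex.

1


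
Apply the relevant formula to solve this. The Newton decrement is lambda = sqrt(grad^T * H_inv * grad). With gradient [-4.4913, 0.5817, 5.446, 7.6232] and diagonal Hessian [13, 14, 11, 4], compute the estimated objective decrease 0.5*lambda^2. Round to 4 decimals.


Step 1: H is diagonal, so H^(-1) * g = [-0.3455, 0.0416, 0.4951, 1.9058].
Step 2: g^T H^(-1) g = sum_i g_i^2 / H_ii
  = (-4.4913)^2/13 + (0.5817)^2/14 + (5.446)^2/11 + (7.6232)^2/4
  = 1.5517 + 0.0242 + 2.6963 + 14.5283 = 18.8004
Step 3: Objective decrease = 0.5 * g^T H^(-1) g = 9.4002


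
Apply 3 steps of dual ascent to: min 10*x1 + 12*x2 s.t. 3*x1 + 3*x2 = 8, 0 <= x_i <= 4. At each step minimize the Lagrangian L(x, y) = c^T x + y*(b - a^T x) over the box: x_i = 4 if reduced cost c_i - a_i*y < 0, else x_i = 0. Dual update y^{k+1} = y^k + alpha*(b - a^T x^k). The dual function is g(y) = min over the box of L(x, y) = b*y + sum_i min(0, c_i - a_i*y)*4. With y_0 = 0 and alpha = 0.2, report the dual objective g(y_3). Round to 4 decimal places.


Dual ascent for LP: min 10*x1 + 12*x2, 3*x1 + 3*x2 = 8, 0 <= x_i <= 4
Step 1: y^k = 0.0, reduced costs: (10.0, 12.0)
  x^k = (0.0, 0.0), subgradient = b - a^T x = 8.0
  y^{k+1} = 0.0 + 0.2*8.0 = 1.6
Step 2: y^k = 1.6, reduced costs: (5.2, 7.2)
  x^k = (0.0, 0.0), subgradient = b - a^T x = 8.0
  y^{k+1} = 1.6 + 0.2*8.0 = 3.2
Step 3: y^k = 3.2, reduced costs: (0.4, 2.4)
  x^k = (0.0, 0.0), subgradient = b - a^T x = 8.0
  y^{k+1} = 3.2 + 0.2*8.0 = 4.8
Dual objective at y_3 = 4.8: reduced costs (-4.4, -2.4), box minimizer x = (4.0, 4.0)
g(y_3) = b*y + (c1 - a1*y)*x1 + (c2 - a2*y)*x2 = 8*4.8 + (-4.4)*4.0 + (-2.4)*4.0 = 38.4 - 17.6 - 9.6 = 11.2


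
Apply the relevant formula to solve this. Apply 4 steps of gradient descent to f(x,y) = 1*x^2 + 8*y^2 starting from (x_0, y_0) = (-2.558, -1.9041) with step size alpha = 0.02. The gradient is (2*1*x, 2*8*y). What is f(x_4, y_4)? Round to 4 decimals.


Gradient descent on f(x,y) = 1*x^2 + 8*y^2.
Starting point: (-2.558, -1.9041), alpha = 0.02
Step 1: grad_x = 2*1*-2.558 = -5.116, grad_y = 2*8*-1.9041 = -30.4656
  x_1 = -2.558 - 0.02*-5.116 = -2.4557
  y_1 = -1.9041 - 0.02*-30.4656 = -1.2948
Step 2: grad_x = 2*1*-2.4557 = -4.9114, grad_y = 2*8*-1.2948 = -20.7166
  x_2 = -2.4557 - 0.02*-4.9114 = -2.3575
  y_2 = -1.2948 - 0.02*-20.7166 = -0.8805
Step 3: grad_x = 2*1*-2.3575 = -4.7149, grad_y = 2*8*-0.8805 = -14.0873
  x_3 = -2.3575 - 0.02*-4.7149 = -2.2632
  y_3 = -0.8805 - 0.02*-14.0873 = -0.5987
Step 4: grad_x = 2*1*-2.2632 = -4.5263, grad_y = 2*8*-0.5987 = -9.5794
  x_4 = -2.2632 - 0.02*-4.5263 = -2.1726
  y_4 = -0.5987 - 0.02*-9.5794 = -0.4071
f(-2.1726, -0.4071) = 1*(-2.1726)^2 + 8*(-0.4071)^2 = 6.0463


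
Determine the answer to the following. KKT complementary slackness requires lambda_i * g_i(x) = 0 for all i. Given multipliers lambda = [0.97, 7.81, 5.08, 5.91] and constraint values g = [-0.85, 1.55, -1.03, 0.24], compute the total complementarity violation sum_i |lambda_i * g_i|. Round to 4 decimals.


KKT complementary slackness check:
lambda_1 * g_1 = 0.97 * -0.85 = -0.8245
lambda_2 * g_2 = 7.81 * 1.55 = 12.1055
lambda_3 * g_3 = 5.08 * -1.03 = -5.2324
lambda_4 * g_4 = 5.91 * 0.24 = 1.4184
Total violation = 0.8245 + 12.1055 + 5.2324 + 1.4184 = 19.5808
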